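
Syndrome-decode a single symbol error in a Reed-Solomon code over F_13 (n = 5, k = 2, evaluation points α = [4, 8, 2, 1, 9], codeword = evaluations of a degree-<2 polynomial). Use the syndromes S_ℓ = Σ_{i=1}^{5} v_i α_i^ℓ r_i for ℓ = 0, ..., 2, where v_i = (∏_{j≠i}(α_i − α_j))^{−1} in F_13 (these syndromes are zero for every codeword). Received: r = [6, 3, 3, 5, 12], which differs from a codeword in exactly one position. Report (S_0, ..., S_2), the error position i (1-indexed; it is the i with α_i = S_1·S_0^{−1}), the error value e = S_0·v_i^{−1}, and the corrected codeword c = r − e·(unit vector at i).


S = (4, 8, 3), error at position 3, error magnitude e = 2, c = [6, 3, 1, 5, 12].

Step 1: column multipliers v_i = (∏_{j≠i}(α_i − α_j))^{−1} mod 13.
  i = 1 (α = 4): (4−8)(4−2)(4−1)(4−9) = (−4)·2·3·(−5) = 120 ≡ 3, so v_1 = 3^{−1} = 9 (mod 13).
  i = 2 (α = 8): (8−4)(8−2)(8−1)(8−9) = 4·6·7·(−1) = −168 ≡ 1, so v_2 = 1^{−1} = 1 (mod 13).
  i = 3 (α = 2): (2−4)(2−8)(2−1)(2−9) = (−2)·(−6)·1·(−7) = −84 ≡ 7, so v_3 = 7^{−1} = 2 (mod 13).
  i = 4 (α = 1): (1−4)(1−8)(1−2)(1−9) = (−3)·(−7)·(−1)·(−8) = 168 ≡ 12, so v_4 = 12^{−1} = 12 (mod 13).
  i = 5 (α = 9): (9−4)(9−8)(9−2)(9−1) = 5·1·7·8 = 280 ≡ 7, so v_5 = 7^{−1} = 2 (mod 13).
  v = [9, 1, 2, 12, 2].
Step 2: syndromes of r = [6, 3, 3, 5, 12] (all sums mod 13).
  S_0 = Σ v_i r_i = 9·6 + 1·3 + 2·3 + 12·5 + 2·12 = 147 ≡ 4.
  S_1 = Σ v_i α_i r_i = 9·4·6 + 1·8·3 + 2·2·3 + 12·1·5 + 2·9·12 = 528 ≡ 8.
  α_i^2 mod 13 = [3, 12, 4, 1, 3].
  S_2 = Σ v_i α_i^2 r_i = 9·3·6 + 1·12·3 + 2·4·3 + 12·1·5 + 2·3·12 = 354 ≡ 3.
  S = (4, 8, 3) ≠ 0, so r is not a codeword (an error is present).
Step 3: locate the error. For a single error e at position i, S_ℓ = v_i·e·α_i^ℓ, so α_err = S_1/S_0.
  S_0^{−1} = 4^{−1} = 10 (mod 13), so α_err = 8·10 = 80 ≡ 2 = α_3. Error position i = 3.
  Consistency check: S_2/S_1 = 3·5 = 15 ≡ 2 = α_err ✓ (single-error assumption holds).
Step 4: error magnitude e = S_0/v_3 = S_0·∏_{j≠3}(α_3 − α_j) = 4·7 = 28 ≡ 2 (mod 13).
Step 5: correct position 3: c_3 = r_3 − e = 3 − 2 ≡ 1 (mod 13). Hence c = [6, 3, 1, 5, 12].
  Check: interpolating c through the α_i gives m(x) = 9 + 9·x (degree < 2) with m(α_i) = c_i for every i, so c is indeed a codeword.


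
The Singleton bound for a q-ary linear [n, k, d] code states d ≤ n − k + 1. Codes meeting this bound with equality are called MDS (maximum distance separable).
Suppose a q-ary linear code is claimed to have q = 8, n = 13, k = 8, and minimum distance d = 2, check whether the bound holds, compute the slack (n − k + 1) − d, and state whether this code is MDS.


Singleton RHS = n − k + 1 = 6, slack = 4, bound satisfied, not MDS.

Singleton bound: d ≤ n − k + 1.
Here n = 13, k = 8, so n − k + 1 = 6.
Given d = 2, check d ≤ 6: YES.
Slack = (n − k + 1) − d = 4.
The code is NOT MDS (slack = 4 > 0).
Description: the claimed parameters are [13, 8, 2]_8; such a code would be non-MDS.


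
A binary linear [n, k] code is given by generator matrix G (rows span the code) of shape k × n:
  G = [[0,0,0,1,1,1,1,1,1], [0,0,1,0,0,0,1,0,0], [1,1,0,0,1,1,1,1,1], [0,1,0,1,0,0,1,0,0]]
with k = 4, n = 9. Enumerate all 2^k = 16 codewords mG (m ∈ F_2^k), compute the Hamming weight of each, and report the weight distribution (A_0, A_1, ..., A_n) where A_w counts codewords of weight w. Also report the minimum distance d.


Weight distribution: A_0 = 1, A_2 = 3, A_3 = 3, A_5 = 2, A_6 = 3, A_7 = 3, A_8 = 1. Minimum distance d = 2.

Enumerate all 2^4 = 16 messages m ∈ F_2^4.
For each, compute codeword c = mG in F_2^9, then tally its weight.
  m = 0000 → c = 000000000, weight = 0.
  m = 1000 → c = 000111111, weight = 6.
  m = 0100 → c = 001000100, weight = 2.
  m = 1100 → c = 001111011, weight = 6.
  m = 0010 → c = 110011111, weight = 7.
  m = 1010 → c = 110100000, weight = 3.
  m = 0110 → c = 111011011, weight = 7.
  m = 1110 → c = 111100100, weight = 5.
  m = 0001 → c = 010100100, weight = 3.
  m = 1001 → c = 010011011, weight = 5.
  m = 0101 → c = 011100000, weight = 3.
  m = 1101 → c = 011011111, weight = 7.
  m = 0011 → c = 100111011, weight = 6.
  m = 1011 → c = 100000100, weight = 2.
  m = 0111 → c = 101111111, weight = 8.
  m = 1111 → c = 101000000, weight = 2.
Tally weights:
  weight 0: 1 codewords.
  weight 2: 3 codewords.
  weight 3: 3 codewords.
  weight 5: 2 codewords.
  weight 6: 3 codewords.
  weight 7: 3 codewords.
  weight 8: 1 codewords.
Minimum distance d = smallest w > 0 with A_w > 0 = 2.
Sanity: Σ A_w = 16 = 2^4 = 16 ✓.


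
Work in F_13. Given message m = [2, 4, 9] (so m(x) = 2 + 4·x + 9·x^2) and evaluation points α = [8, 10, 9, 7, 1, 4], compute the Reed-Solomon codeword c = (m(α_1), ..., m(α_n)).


c = [12, 6, 0, 3, 2, 6]

Message polynomial: m(x) = 2 + 4·x + 9·x^2 (mod 13).
For each evaluation point α_i, compute m(α_i) mod 13:
  α_1 = 8: Horner steps 9 → 11 → 12, so m(8) = 12.
  α_2 = 10: Horner steps 9 → 3 → 6, so m(10) = 6.
  α_3 = 9: Horner steps 9 → 7 → 0, so m(9) = 0.
  α_4 = 7: Horner steps 9 → 2 → 3, so m(7) = 3.
  α_5 = 1: Horner steps 9 → 0 → 2, so m(1) = 2.
  α_6 = 4: Horner steps 9 → 1 → 6, so m(4) = 6.
Codeword c = [12, 6, 0, 3, 2, 6] ∈ F_13^6.


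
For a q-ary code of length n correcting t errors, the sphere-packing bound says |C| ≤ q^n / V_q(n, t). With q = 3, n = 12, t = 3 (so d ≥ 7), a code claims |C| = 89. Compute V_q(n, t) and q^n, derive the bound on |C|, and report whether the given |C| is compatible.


V_q(n, t) = 2049, q^n = 531441, Hamming bound = 259, |C| = 89 ≤ bound (satisfied).

Step 1: Compute V_q(n, t) = Σ_{j=0}^3 C(n, j) (q−1)^j.
  j = 0: C(12,0)·(2)^0 = 1·1 = 1.
  j = 1: C(12,1)·(2)^1 = 12·2 = 24.
  j = 2: C(12,2)·(2)^2 = 66·4 = 264.
  j = 3: C(12,3)·(2)^3 = 220·8 = 1760.
  V_q(n, t) = 1 + 24 + 264 + 1760 = 2049.
Step 2: q^n = 3^12 = 531441.
Step 3: Hamming bound ⌊q^n / V_q(n,t)⌋ = ⌊531441/2049⌋ = 259.
Step 4: Compare |C| = 89 to 259: satisfied.
The claimed |C| lies below the Hamming bound.


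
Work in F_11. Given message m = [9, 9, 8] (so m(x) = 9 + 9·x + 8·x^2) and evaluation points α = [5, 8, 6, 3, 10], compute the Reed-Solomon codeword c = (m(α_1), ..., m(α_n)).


c = [1, 10, 10, 9, 8]

Message polynomial: m(x) = 9 + 9·x + 8·x^2 (mod 11).
For each evaluation point α_i, compute m(α_i) mod 11:
  α_1 = 5: Horner steps 8 → 5 → 1, so m(5) = 1.
  α_2 = 8: Horner steps 8 → 7 → 10, so m(8) = 10.
  α_3 = 6: Horner steps 8 → 2 → 10, so m(6) = 10.
  α_4 = 3: Horner steps 8 → 0 → 9, so m(3) = 9.
  α_5 = 10: Horner steps 8 → 1 → 8, so m(10) = 8.
Codeword c = [1, 10, 10, 9, 8] ∈ F_11^5.


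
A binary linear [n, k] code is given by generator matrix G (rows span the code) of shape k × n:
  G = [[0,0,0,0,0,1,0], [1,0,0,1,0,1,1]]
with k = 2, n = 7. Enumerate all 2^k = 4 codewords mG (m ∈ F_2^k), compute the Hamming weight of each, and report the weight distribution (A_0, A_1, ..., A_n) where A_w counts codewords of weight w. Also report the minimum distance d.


Weight distribution: A_0 = 1, A_1 = 1, A_3 = 1, A_4 = 1. Minimum distance d = 1.

Enumerate all 2^2 = 4 messages m ∈ F_2^2.
For each, compute codeword c = mG in F_2^7, then tally its weight.
  m = 00 → c = 0000000, weight = 0.
  m = 10 → c = 0000010, weight = 1.
  m = 01 → c = 1001011, weight = 4.
  m = 11 → c = 1001001, weight = 3.
Tally weights:
  weight 0: 1 codewords.
  weight 1: 1 codewords.
  weight 3: 1 codewords.
  weight 4: 1 codewords.
Minimum distance d = smallest w > 0 with A_w > 0 = 1.
Sanity: Σ A_w = 4 = 2^2 = 4 ✓.


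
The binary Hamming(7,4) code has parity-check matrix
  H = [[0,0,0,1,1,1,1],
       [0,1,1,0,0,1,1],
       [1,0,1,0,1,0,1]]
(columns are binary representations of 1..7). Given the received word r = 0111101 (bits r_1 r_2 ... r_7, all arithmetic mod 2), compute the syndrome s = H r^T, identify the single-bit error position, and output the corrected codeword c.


s = (1, 1, 1)^T, error position = 7, corrected codeword c = 0111100

Compute s = H r^T mod 2 one row at a time:
  s_1 = 1 + 1 + 0 + 1 = 3 ≡ 1 (mod 2).
  s_2 = 1 + 1 + 0 + 1 = 3 ≡ 1 (mod 2).
  s_3 = 0 + 1 + 1 + 1 = 3 ≡ 1 (mod 2).
s = (1, 1, 1)^T — this equals column 7 of H (binary 111), so error is at position 7.
Correct: flip bit 7 of r = 0111101 to get c = 0111100.


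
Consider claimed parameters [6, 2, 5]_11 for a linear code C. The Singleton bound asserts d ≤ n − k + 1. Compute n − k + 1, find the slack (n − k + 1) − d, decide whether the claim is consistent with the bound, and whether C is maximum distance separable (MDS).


Singleton RHS = n − k + 1 = 5, slack = 0, bound satisfied, MDS.

Singleton bound: d ≤ n − k + 1.
Here n = 6, k = 2, so n − k + 1 = 5.
Given d = 5, check d ≤ 5: YES.
Slack = (n − k + 1) − d = 0.
The code is MDS (slack = 0).
Description: the claimed parameters are [6, 2, 5]_11; such a code would be MDS (meets Singleton bound).


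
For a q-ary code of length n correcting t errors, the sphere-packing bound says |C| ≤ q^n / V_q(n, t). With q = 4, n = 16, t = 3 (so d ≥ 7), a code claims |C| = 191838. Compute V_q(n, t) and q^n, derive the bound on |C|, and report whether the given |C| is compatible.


V_q(n, t) = 16249, q^n = 4294967296, Hamming bound = 264321, |C| = 191838 ≤ bound (satisfied).

Step 1: Compute V_q(n, t) = Σ_{j=0}^3 C(n, j) (q−1)^j.
  j = 0: C(16,0)·(3)^0 = 1·1 = 1.
  j = 1: C(16,1)·(3)^1 = 16·3 = 48.
  j = 2: C(16,2)·(3)^2 = 120·9 = 1080.
  j = 3: C(16,3)·(3)^3 = 560·27 = 15120.
  V_q(n, t) = 1 + 48 + 1080 + 15120 = 16249.
Step 2: q^n = 4^16 = 4294967296.
Step 3: Hamming bound ⌊q^n / V_q(n,t)⌋ = ⌊4294967296/16249⌋ = 264321.
Step 4: Compare |C| = 191838 to 264321: satisfied.
The claimed |C| lies below the Hamming bound.


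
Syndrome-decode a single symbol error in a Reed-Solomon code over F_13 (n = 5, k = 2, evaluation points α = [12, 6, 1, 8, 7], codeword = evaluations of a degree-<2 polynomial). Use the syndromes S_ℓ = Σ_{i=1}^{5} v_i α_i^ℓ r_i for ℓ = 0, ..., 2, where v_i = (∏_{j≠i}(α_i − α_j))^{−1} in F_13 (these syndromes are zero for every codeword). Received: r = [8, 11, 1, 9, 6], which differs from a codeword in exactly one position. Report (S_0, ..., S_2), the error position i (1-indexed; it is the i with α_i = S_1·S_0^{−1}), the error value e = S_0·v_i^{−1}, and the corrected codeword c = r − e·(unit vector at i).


S = (12, 7, 3), error at position 2, error magnitude e = 8, c = [8, 3, 1, 9, 6].

Step 1: column multipliers v_i = (∏_{j≠i}(α_i − α_j))^{−1} mod 13.
  i = 1 (α = 12): (12−6)(12−1)(12−8)(12−7) = 6·11·4·5 = 1320 ≡ 7, so v_1 = 7^{−1} = 2 (mod 13).
  i = 2 (α = 6): (6−12)(6−1)(6−8)(6−7) = (−6)·5·(−2)·(−1) = −60 ≡ 5, so v_2 = 5^{−1} = 8 (mod 13).
  i = 3 (α = 1): (1−12)(1−6)(1−8)(1−7) = (−11)·(−5)·(−7)·(−6) = 2310 ≡ 9, so v_3 = 9^{−1} = 3 (mod 13).
  i = 4 (α = 8): (8−12)(8−6)(8−1)(8−7) = (−4)·2·7·1 = −56 ≡ 9, so v_4 = 9^{−1} = 3 (mod 13).
  i = 5 (α = 7): (7−12)(7−6)(7−1)(7−8) = (−5)·1·6·(−1) = 30 ≡ 4, so v_5 = 4^{−1} = 10 (mod 13).
  v = [2, 8, 3, 3, 10].
Step 2: syndromes of r = [8, 11, 1, 9, 6] (all sums mod 13).
  S_0 = Σ v_i r_i = 2·8 + 8·11 + 3·1 + 3·9 + 10·6 = 194 ≡ 12.
  S_1 = Σ v_i α_i r_i = 2·12·8 + 8·6·11 + 3·1·1 + 3·8·9 + 10·7·6 = 1359 ≡ 7.
  α_i^2 mod 13 = [1, 10, 1, 12, 10].
  S_2 = Σ v_i α_i^2 r_i = 2·1·8 + 8·10·11 + 3·1·1 + 3·12·9 + 10·10·6 = 1823 ≡ 3.
  S = (12, 7, 3) ≠ 0, so r is not a codeword (an error is present).
Step 3: locate the error. For a single error e at position i, S_ℓ = v_i·e·α_i^ℓ, so α_err = S_1/S_0.
  S_0^{−1} = 12^{−1} = 12 (mod 13), so α_err = 7·12 = 84 ≡ 6 = α_2. Error position i = 2.
  Consistency check: S_2/S_1 = 3·2 = 6 ≡ 6 = α_err ✓ (single-error assumption holds).
Step 4: error magnitude e = S_0/v_2 = S_0·∏_{j≠2}(α_2 − α_j) = 12·5 = 60 ≡ 8 (mod 13).
Step 5: correct position 2: c_2 = r_2 − e = 11 − 8 ≡ 3 (mod 13). Hence c = [8, 3, 1, 9, 6].
  Check: interpolating c through the α_i gives m(x) = 11 + 3·x (degree < 2) with m(α_i) = c_i for every i, so c is indeed a codeword.


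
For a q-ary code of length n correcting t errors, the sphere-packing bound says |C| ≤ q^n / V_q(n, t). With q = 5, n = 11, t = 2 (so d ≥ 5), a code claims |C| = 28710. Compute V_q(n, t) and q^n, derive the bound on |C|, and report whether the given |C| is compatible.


V_q(n, t) = 925, q^n = 48828125, Hamming bound = 52787, |C| = 28710 ≤ bound (satisfied).

Step 1: Compute V_q(n, t) = Σ_{j=0}^2 C(n, j) (q−1)^j.
  j = 0: C(11,0)·(4)^0 = 1·1 = 1.
  j = 1: C(11,1)·(4)^1 = 11·4 = 44.
  j = 2: C(11,2)·(4)^2 = 55·16 = 880.
  V_q(n, t) = 1 + 44 + 880 = 925.
Step 2: q^n = 5^11 = 48828125.
Step 3: Hamming bound ⌊q^n / V_q(n,t)⌋ = ⌊48828125/925⌋ = 52787.
Step 4: Compare |C| = 28710 to 52787: satisfied.
The claimed |C| lies below the Hamming bound.


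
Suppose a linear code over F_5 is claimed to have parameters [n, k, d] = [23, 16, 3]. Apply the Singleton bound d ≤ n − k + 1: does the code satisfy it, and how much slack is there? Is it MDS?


Singleton RHS = n − k + 1 = 8, slack = 5, bound satisfied, not MDS.

Singleton bound: d ≤ n − k + 1.
Here n = 23, k = 16, so n − k + 1 = 8.
Given d = 3, check d ≤ 8: YES.
Slack = (n − k + 1) − d = 5.
The code is NOT MDS (slack = 5 > 0).
Description: the claimed parameters are [23, 16, 3]_5; such a code would be non-MDS.


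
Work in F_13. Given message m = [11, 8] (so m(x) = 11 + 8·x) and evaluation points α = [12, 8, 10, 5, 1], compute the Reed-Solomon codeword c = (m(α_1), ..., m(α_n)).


c = [3, 10, 0, 12, 6]

Message polynomial: m(x) = 11 + 8·x (mod 13).
For each evaluation point α_i, compute m(α_i) mod 13:
  α_1 = 12: Horner steps 8 → 3, so m(12) = 3.
  α_2 = 8: Horner steps 8 → 10, so m(8) = 10.
  α_3 = 10: Horner steps 8 → 0, so m(10) = 0.
  α_4 = 5: Horner steps 8 → 12, so m(5) = 12.
  α_5 = 1: Horner steps 8 → 6, so m(1) = 6.
Codeword c = [3, 10, 0, 12, 6] ∈ F_13^5.


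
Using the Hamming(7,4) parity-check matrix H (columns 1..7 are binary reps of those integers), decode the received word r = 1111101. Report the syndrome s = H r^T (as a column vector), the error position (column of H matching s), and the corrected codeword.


s = (1, 1, 0)^T, error position = 6, corrected codeword c = 1111111

Compute s = H r^T mod 2 one row at a time:
  s_1 = 1 + 1 + 0 + 1 = 3 ≡ 1 (mod 2).
  s_2 = 1 + 1 + 0 + 1 = 3 ≡ 1 (mod 2).
  s_3 = 1 + 1 + 1 + 1 = 4 ≡ 0 (mod 2).
s = (1, 1, 0)^T — this equals column 6 of H (binary 110), so error is at position 6.
Correct: flip bit 6 of r = 1111101 to get c = 1111111.


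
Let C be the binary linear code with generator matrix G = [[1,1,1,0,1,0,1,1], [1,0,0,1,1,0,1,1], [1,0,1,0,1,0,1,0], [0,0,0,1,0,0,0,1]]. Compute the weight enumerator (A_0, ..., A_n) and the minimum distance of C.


Weight distribution: A_0 = 1, A_1 = 1, A_2 = 3, A_3 = 4, A_4 = 1, A_5 = 3, A_6 = 3. Minimum distance d = 1.

Enumerate all 2^4 = 16 messages m ∈ F_2^4.
For each, compute codeword c = mG in F_2^8, then tally its weight.
  m = 0000 → c = 00000000, weight = 0.
  m = 1000 → c = 11101011, weight = 6.
  m = 0100 → c = 10011011, weight = 5.
  m = 1100 → c = 01110000, weight = 3.
  m = 0010 → c = 10101010, weight = 4.
  m = 1010 → c = 01000001, weight = 2.
  m = 0110 → c = 00110001, weight = 3.
  m = 1110 → c = 11011010, weight = 5.
  m = 0001 → c = 00010001, weight = 2.
  m = 1001 → c = 11111010, weight = 6.
  m = 0101 → c = 10001010, weight = 3.
  m = 1101 → c = 01100001, weight = 3.
  m = 0011 → c = 10111011, weight = 6.
  m = 1011 → c = 01010000, weight = 2.
  m = 0111 → c = 00100000, weight = 1.
  m = 1111 → c = 11001011, weight = 5.
Tally weights:
  weight 0: 1 codewords.
  weight 1: 1 codewords.
  weight 2: 3 codewords.
  weight 3: 4 codewords.
  weight 4: 1 codewords.
  weight 5: 3 codewords.
  weight 6: 3 codewords.
Minimum distance d = smallest w > 0 with A_w > 0 = 1.
Sanity: Σ A_w = 16 = 2^4 = 16 ✓.


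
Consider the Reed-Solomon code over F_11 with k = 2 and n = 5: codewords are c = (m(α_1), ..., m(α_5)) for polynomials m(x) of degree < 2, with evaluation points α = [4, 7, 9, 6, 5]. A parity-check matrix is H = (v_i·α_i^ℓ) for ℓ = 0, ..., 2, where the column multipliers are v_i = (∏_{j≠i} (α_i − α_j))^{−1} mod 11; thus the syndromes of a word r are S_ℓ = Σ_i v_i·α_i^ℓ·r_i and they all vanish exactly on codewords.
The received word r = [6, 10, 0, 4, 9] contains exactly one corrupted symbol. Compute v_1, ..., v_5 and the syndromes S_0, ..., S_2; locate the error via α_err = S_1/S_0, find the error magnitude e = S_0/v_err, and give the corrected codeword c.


S = (10, 7, 6), error at position 1, error magnitude e = 3, c = [3, 10, 0, 4, 9].

Step 1: column multipliers v_i = (∏_{j≠i}(α_i − α_j))^{−1} mod 11.
  i = 1 (α = 4): (4−7)(4−9)(4−6)(4−5) = (−3)·(−5)·(−2)·(−1) = 30 ≡ 8, so v_1 = 8^{−1} = 7 (mod 11).
  i = 2 (α = 7): (7−4)(7−9)(7−6)(7−5) = 3·(−2)·1·2 = −12 ≡ 10, so v_2 = 10^{−1} = 10 (mod 11).
  i = 3 (α = 9): (9−4)(9−7)(9−6)(9−5) = 5·2·3·4 = 120 ≡ 10, so v_3 = 10^{−1} = 10 (mod 11).
  i = 4 (α = 6): (6−4)(6−7)(6−9)(6−5) = 2·(−1)·(−3)·1 = 6 ≡ 6, so v_4 = 6^{−1} = 2 (mod 11).
  i = 5 (α = 5): (5−4)(5−7)(5−9)(5−6) = 1·(−2)·(−4)·(−1) = −8 ≡ 3, so v_5 = 3^{−1} = 4 (mod 11).
  v = [7, 10, 10, 2, 4].
Step 2: syndromes of r = [6, 10, 0, 4, 9] (all sums mod 11).
  S_0 = Σ v_i r_i = 7·6 + 10·10 + 10·0 + 2·4 + 4·9 = 186 ≡ 10.
  S_1 = Σ v_i α_i r_i = 7·4·6 + 10·7·10 + 10·9·0 + 2·6·4 + 4·5·9 = 1096 ≡ 7.
  α_i^2 mod 11 = [5, 5, 4, 3, 3].
  S_2 = Σ v_i α_i^2 r_i = 7·5·6 + 10·5·10 + 10·4·0 + 2·3·4 + 4·3·9 = 842 ≡ 6.
  S = (10, 7, 6) ≠ 0, so r is not a codeword (an error is present).
Step 3: locate the error. For a single error e at position i, S_ℓ = v_i·e·α_i^ℓ, so α_err = S_1/S_0.
  S_0^{−1} = 10^{−1} = 10 (mod 11), so α_err = 7·10 = 70 ≡ 4 = α_1. Error position i = 1.
  Consistency check: S_2/S_1 = 6·8 = 48 ≡ 4 = α_err ✓ (single-error assumption holds).
Step 4: error magnitude e = S_0/v_1 = S_0·∏_{j≠1}(α_1 − α_j) = 10·8 = 80 ≡ 3 (mod 11).
Step 5: correct position 1: c_1 = r_1 − e = 6 − 3 ≡ 3 (mod 11). Hence c = [3, 10, 0, 4, 9].
  Check: interpolating c through the α_i gives m(x) = 1 + 6·x (degree < 2) with m(α_i) = c_i for every i, so c is indeed a codeword.


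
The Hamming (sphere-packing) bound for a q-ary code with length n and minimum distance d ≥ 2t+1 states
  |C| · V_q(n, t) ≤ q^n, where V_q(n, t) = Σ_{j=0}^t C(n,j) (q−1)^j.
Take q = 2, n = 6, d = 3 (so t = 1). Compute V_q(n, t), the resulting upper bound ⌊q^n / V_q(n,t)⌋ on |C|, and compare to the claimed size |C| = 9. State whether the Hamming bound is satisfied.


V_q(n, t) = 7, q^n = 64, Hamming bound = 9, |C| = 9 ≤ bound (satisfied).

Step 1: Compute V_q(n, t) = Σ_{j=0}^1 C(n, j) (q−1)^j.
  j = 0: C(6,0)·(1)^0 = 1·1 = 1.
  j = 1: C(6,1)·(1)^1 = 6·1 = 6.
  V_q(n, t) = 1 + 6 = 7.
Step 2: q^n = 2^6 = 64.
Step 3: Hamming bound ⌊q^n / V_q(n,t)⌋ = ⌊64/7⌋ = 9.
Step 4: Compare |C| = 9 to 9: satisfied.
The claimed |C| lies at the Hamming bound (tight).


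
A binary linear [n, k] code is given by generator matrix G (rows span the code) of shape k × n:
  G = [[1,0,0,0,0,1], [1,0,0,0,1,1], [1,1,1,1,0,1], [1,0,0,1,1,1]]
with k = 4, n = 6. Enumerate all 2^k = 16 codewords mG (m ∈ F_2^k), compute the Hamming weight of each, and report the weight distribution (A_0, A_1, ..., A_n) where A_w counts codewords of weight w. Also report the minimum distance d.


Weight distribution: A_0 = 1, A_1 = 2, A_2 = 3, A_3 = 4, A_4 = 3, A_5 = 2, A_6 = 1. Minimum distance d = 1.

Enumerate all 2^4 = 16 messages m ∈ F_2^4.
For each, compute codeword c = mG in F_2^6, then tally its weight.
  m = 0000 → c = 000000, weight = 0.
  m = 1000 → c = 100001, weight = 2.
  m = 0100 → c = 100011, weight = 3.
  m = 1100 → c = 000010, weight = 1.
  m = 0010 → c = 111101, weight = 5.
  m = 1010 → c = 011100, weight = 3.
  m = 0110 → c = 011110, weight = 4.
  m = 1110 → c = 111111, weight = 6.
  m = 0001 → c = 100111, weight = 4.
  m = 1001 → c = 000110, weight = 2.
  m = 0101 → c = 000100, weight = 1.
  m = 1101 → c = 100101, weight = 3.
  m = 0011 → c = 011010, weight = 3.
  m = 1011 → c = 111011, weight = 5.
  m = 0111 → c = 111001, weight = 4.
  m = 1111 → c = 011000, weight = 2.
Tally weights:
  weight 0: 1 codewords.
  weight 1: 2 codewords.
  weight 2: 3 codewords.
  weight 3: 4 codewords.
  weight 4: 3 codewords.
  weight 5: 2 codewords.
  weight 6: 1 codewords.
Minimum distance d = smallest w > 0 with A_w > 0 = 1.
Sanity: Σ A_w = 16 = 2^4 = 16 ✓.


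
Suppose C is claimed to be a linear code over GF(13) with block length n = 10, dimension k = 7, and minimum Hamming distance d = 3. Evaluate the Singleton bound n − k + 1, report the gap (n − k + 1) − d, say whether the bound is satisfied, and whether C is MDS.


Singleton RHS = n − k + 1 = 4, slack = 1, bound satisfied, not MDS.

Singleton bound: d ≤ n − k + 1.
Here n = 10, k = 7, so n − k + 1 = 4.
Given d = 3, check d ≤ 4: YES.
Slack = (n − k + 1) − d = 1.
The code is NOT MDS (slack = 1 > 0).
Description: the claimed parameters are [10, 7, 3]_13; such a code would be non-MDS.


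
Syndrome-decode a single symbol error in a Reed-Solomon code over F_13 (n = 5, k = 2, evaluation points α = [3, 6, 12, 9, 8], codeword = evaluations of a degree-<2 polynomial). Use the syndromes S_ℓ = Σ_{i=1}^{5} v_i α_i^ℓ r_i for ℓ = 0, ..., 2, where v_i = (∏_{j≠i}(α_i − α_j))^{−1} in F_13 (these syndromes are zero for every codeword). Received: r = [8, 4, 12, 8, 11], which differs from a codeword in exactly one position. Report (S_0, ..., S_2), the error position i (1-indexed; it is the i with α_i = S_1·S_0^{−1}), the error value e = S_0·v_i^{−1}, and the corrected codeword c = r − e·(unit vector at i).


S = (2, 6, 5), error at position 1, error magnitude e = 8, c = [0, 4, 12, 8, 11].

Step 1: column multipliers v_i = (∏_{j≠i}(α_i − α_j))^{−1} mod 13.
  i = 1 (α = 3): (3−6)(3−12)(3−9)(3−8) = (−3)·(−9)·(−6)·(−5) = 810 ≡ 4, so v_1 = 4^{−1} = 10 (mod 13).
  i = 2 (α = 6): (6−3)(6−12)(6−9)(6−8) = 3·(−6)·(−3)·(−2) = −108 ≡ 9, so v_2 = 9^{−1} = 3 (mod 13).
  i = 3 (α = 12): (12−3)(12−6)(12−9)(12−8) = 9·6·3·4 = 648 ≡ 11, so v_3 = 11^{−1} = 6 (mod 13).
  i = 4 (α = 9): (9−3)(9−6)(9−12)(9−8) = 6·3·(−3)·1 = −54 ≡ 11, so v_4 = 11^{−1} = 6 (mod 13).
  i = 5 (α = 8): (8−3)(8−6)(8−12)(8−9) = 5·2·(−4)·(−1) = 40 ≡ 1, so v_5 = 1^{−1} = 1 (mod 13).
  v = [10, 3, 6, 6, 1].
Step 2: syndromes of r = [8, 4, 12, 8, 11] (all sums mod 13).
  S_0 = Σ v_i r_i = 10·8 + 3·4 + 6·12 + 6·8 + 1·11 = 223 ≡ 2.
  S_1 = Σ v_i α_i r_i = 10·3·8 + 3·6·4 + 6·12·12 + 6·9·8 + 1·8·11 = 1696 ≡ 6.
  α_i^2 mod 13 = [9, 10, 1, 3, 12].
  S_2 = Σ v_i α_i^2 r_i = 10·9·8 + 3·10·4 + 6·1·12 + 6·3·8 + 1·12·11 = 1188 ≡ 5.
  S = (2, 6, 5) ≠ 0, so r is not a codeword (an error is present).
Step 3: locate the error. For a single error e at position i, S_ℓ = v_i·e·α_i^ℓ, so α_err = S_1/S_0.
  S_0^{−1} = 2^{−1} = 7 (mod 13), so α_err = 6·7 = 42 ≡ 3 = α_1. Error position i = 1.
  Consistency check: S_2/S_1 = 5·11 = 55 ≡ 3 = α_err ✓ (single-error assumption holds).
Step 4: error magnitude e = S_0/v_1 = S_0·∏_{j≠1}(α_1 − α_j) = 2·4 = 8 ≡ 8 (mod 13).
Step 5: correct position 1: c_1 = r_1 − e = 8 − 8 ≡ 0 (mod 13). Hence c = [0, 4, 12, 8, 11].
  Check: interpolating c through the α_i gives m(x) = 9 + 10·x (degree < 2) with m(α_i) = c_i for every i, so c is indeed a codeword.


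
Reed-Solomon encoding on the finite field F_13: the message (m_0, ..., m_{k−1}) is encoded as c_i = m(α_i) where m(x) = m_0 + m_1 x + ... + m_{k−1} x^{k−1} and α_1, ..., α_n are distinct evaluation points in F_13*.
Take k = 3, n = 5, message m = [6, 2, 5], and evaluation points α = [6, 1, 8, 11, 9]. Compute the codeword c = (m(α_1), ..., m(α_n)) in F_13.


c = [3, 0, 4, 9, 0]

Message polynomial: m(x) = 6 + 2·x + 5·x^2 (mod 13).
For each evaluation point α_i, compute m(α_i) mod 13:
  α_1 = 6: Horner steps 5 → 6 → 3, so m(6) = 3.
  α_2 = 1: Horner steps 5 → 7 → 0, so m(1) = 0.
  α_3 = 8: Horner steps 5 → 3 → 4, so m(8) = 4.
  α_4 = 11: Horner steps 5 → 5 → 9, so m(11) = 9.
  α_5 = 9: Horner steps 5 → 8 → 0, so m(9) = 0.
Codeword c = [3, 0, 4, 9, 0] ∈ F_13^5.


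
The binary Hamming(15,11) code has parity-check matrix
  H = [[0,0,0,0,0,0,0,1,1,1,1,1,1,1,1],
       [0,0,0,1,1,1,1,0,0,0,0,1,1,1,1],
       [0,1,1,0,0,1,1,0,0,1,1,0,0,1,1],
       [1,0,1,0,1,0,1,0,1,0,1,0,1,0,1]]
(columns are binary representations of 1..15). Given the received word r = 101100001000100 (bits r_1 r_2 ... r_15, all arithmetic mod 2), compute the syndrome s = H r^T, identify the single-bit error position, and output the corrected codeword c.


s = (0, 0, 1, 0)^T, error position = 2, corrected codeword c = 111100001000100

Compute s = H r^T mod 2 one row at a time:
  s_1 = 0 + 1 + 0 + 0 + 0 + 1 + 0 + 0 = 2 ≡ 0 (mod 2).
  s_2 = 1 + 0 + 0 + 0 + 0 + 1 + 0 + 0 = 2 ≡ 0 (mod 2).
  s_3 = 0 + 1 + 0 + 0 + 0 + 0 + 0 + 0 = 1 ≡ 1 (mod 2).
  s_4 = 1 + 1 + 0 + 0 + 1 + 0 + 1 + 0 = 4 ≡ 0 (mod 2).
s = (0, 0, 1, 0)^T — this equals column 2 of H (binary 0010), so error is at position 2.
Correct: flip bit 2 of r = 101100001000100 to get c = 111100001000100.


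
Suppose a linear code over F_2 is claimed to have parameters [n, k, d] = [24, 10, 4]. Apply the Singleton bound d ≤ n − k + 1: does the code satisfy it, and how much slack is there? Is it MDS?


Singleton RHS = n − k + 1 = 15, slack = 11, bound satisfied, not MDS.

Singleton bound: d ≤ n − k + 1.
Here n = 24, k = 10, so n − k + 1 = 15.
Given d = 4, check d ≤ 15: YES.
Slack = (n − k + 1) − d = 11.
The code is NOT MDS (slack = 11 > 0).
Description: the claimed parameters are [24, 10, 4]_2; such a code would be non-MDS.


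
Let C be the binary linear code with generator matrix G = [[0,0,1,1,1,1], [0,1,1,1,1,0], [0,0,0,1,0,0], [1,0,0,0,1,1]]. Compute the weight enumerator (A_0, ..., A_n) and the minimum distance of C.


Weight distribution: A_0 = 1, A_1 = 1, A_2 = 2, A_3 = 6, A_4 = 5, A_5 = 1. Minimum distance d = 1.

Enumerate all 2^4 = 16 messages m ∈ F_2^4.
For each, compute codeword c = mG in F_2^6, then tally its weight.
  m = 0000 → c = 000000, weight = 0.
  m = 1000 → c = 001111, weight = 4.
  m = 0100 → c = 011110, weight = 4.
  m = 1100 → c = 010001, weight = 2.
  m = 0010 → c = 000100, weight = 1.
  m = 1010 → c = 001011, weight = 3.
  m = 0110 → c = 011010, weight = 3.
  m = 1110 → c = 010101, weight = 3.
  m = 0001 → c = 100011, weight = 3.
  m = 1001 → c = 101100, weight = 3.
  m = 0101 → c = 111101, weight = 5.
  m = 1101 → c = 110010, weight = 3.
  m = 0011 → c = 100111, weight = 4.
  m = 1011 → c = 101000, weight = 2.
  m = 0111 → c = 111001, weight = 4.
  m = 1111 → c = 110110, weight = 4.
Tally weights:
  weight 0: 1 codewords.
  weight 1: 1 codewords.
  weight 2: 2 codewords.
  weight 3: 6 codewords.
  weight 4: 5 codewords.
  weight 5: 1 codewords.
Minimum distance d = smallest w > 0 with A_w > 0 = 1.
Sanity: Σ A_w = 16 = 2^4 = 16 ✓.


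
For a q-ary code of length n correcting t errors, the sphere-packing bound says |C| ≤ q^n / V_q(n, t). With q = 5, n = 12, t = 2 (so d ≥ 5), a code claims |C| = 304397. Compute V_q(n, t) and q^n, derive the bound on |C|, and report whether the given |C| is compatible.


V_q(n, t) = 1105, q^n = 244140625, Hamming bound = 220941, |C| = 304397 > bound (violated).

Step 1: Compute V_q(n, t) = Σ_{j=0}^2 C(n, j) (q−1)^j.
  j = 0: C(12,0)·(4)^0 = 1·1 = 1.
  j = 1: C(12,1)·(4)^1 = 12·4 = 48.
  j = 2: C(12,2)·(4)^2 = 66·16 = 1056.
  V_q(n, t) = 1 + 48 + 1056 = 1105.
Step 2: q^n = 5^12 = 244140625.
Step 3: Hamming bound ⌊q^n / V_q(n,t)⌋ = ⌊244140625/1105⌋ = 220941.
Step 4: Compare |C| = 304397 to 220941: violated.
The claimed |C| lies above the Hamming bound, so no 5-ary code of length 12 with d ≥ 5 can have 304397 codewords.


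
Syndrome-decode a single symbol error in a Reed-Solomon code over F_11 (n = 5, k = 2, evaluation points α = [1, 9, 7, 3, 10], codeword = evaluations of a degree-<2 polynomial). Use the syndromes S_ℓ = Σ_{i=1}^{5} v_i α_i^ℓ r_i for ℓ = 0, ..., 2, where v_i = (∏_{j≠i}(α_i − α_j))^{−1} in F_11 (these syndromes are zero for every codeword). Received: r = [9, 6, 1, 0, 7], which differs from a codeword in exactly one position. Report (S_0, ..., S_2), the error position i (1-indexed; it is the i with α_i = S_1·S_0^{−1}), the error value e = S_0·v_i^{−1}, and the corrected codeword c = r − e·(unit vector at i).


S = (8, 1, 7), error at position 3, error magnitude e = 8, c = [9, 6, 4, 0, 7].

Step 1: column multipliers v_i = (∏_{j≠i}(α_i − α_j))^{−1} mod 11.
  i = 1 (α = 1): (1−9)(1−7)(1−3)(1−10) = (−8)·(−6)·(−2)·(−9) = 864 ≡ 6, so v_1 = 6^{−1} = 2 (mod 11).
  i = 2 (α = 9): (9−1)(9−7)(9−3)(9−10) = 8·2·6·(−1) = −96 ≡ 3, so v_2 = 3^{−1} = 4 (mod 11).
  i = 3 (α = 7): (7−1)(7−9)(7−3)(7−10) = 6·(−2)·4·(−3) = 144 ≡ 1, so v_3 = 1^{−1} = 1 (mod 11).
  i = 4 (α = 3): (3−1)(3−9)(3−7)(3−10) = 2·(−6)·(−4)·(−7) = −336 ≡ 5, so v_4 = 5^{−1} = 9 (mod 11).
  i = 5 (α = 10): (10−1)(10−9)(10−7)(10−3) = 9·1·3·7 = 189 ≡ 2, so v_5 = 2^{−1} = 6 (mod 11).
  v = [2, 4, 1, 9, 6].
Step 2: syndromes of r = [9, 6, 1, 0, 7] (all sums mod 11).
  S_0 = Σ v_i r_i = 2·9 + 4·6 + 1·1 + 9·0 + 6·7 = 85 ≡ 8.
  S_1 = Σ v_i α_i r_i = 2·1·9 + 4·9·6 + 1·7·1 + 9·3·0 + 6·10·7 = 661 ≡ 1.
  α_i^2 mod 11 = [1, 4, 5, 9, 1].
  S_2 = Σ v_i α_i^2 r_i = 2·1·9 + 4·4·6 + 1·5·1 + 9·9·0 + 6·1·7 = 161 ≡ 7.
  S = (8, 1, 7) ≠ 0, so r is not a codeword (an error is present).
Step 3: locate the error. For a single error e at position i, S_ℓ = v_i·e·α_i^ℓ, so α_err = S_1/S_0.
  S_0^{−1} = 8^{−1} = 7 (mod 11), so α_err = 1·7 = 7 ≡ 7 = α_3. Error position i = 3.
  Consistency check: S_2/S_1 = 7·1 = 7 ≡ 7 = α_err ✓ (single-error assumption holds).
Step 4: error magnitude e = S_0/v_3 = S_0·∏_{j≠3}(α_3 − α_j) = 8·1 = 8 ≡ 8 (mod 11).
Step 5: correct position 3: c_3 = r_3 − e = 1 − 8 ≡ 4 (mod 11). Hence c = [9, 6, 4, 0, 7].
  Check: interpolating c through the α_i gives m(x) = 8 + 1·x (degree < 2) with m(α_i) = c_i for every i, so c is indeed a codeword.


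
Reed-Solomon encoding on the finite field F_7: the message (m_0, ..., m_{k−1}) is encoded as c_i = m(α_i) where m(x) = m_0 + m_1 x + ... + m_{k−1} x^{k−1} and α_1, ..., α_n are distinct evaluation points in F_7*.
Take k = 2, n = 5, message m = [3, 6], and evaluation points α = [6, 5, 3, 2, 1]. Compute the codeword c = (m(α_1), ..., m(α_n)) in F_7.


c = [4, 5, 0, 1, 2]

Message polynomial: m(x) = 3 + 6·x (mod 7).
For each evaluation point α_i, compute m(α_i) mod 7:
  α_1 = 6: Horner steps 6 → 4, so m(6) = 4.
  α_2 = 5: Horner steps 6 → 5, so m(5) = 5.
  α_3 = 3: Horner steps 6 → 0, so m(3) = 0.
  α_4 = 2: Horner steps 6 → 1, so m(2) = 1.
  α_5 = 1: Horner steps 6 → 2, so m(1) = 2.
Codeword c = [4, 5, 0, 1, 2] ∈ F_7^5.


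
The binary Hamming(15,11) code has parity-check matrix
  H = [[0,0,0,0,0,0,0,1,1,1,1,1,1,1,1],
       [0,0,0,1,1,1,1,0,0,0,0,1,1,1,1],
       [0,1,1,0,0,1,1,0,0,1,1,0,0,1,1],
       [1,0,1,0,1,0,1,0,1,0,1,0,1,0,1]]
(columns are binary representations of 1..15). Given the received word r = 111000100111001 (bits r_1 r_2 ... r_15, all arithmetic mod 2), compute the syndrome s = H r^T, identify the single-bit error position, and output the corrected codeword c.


s = (0, 1, 0, 1)^T, error position = 5, corrected codeword c = 111010100111001

Compute s = H r^T mod 2 one row at a time:
  s_1 = 0 + 0 + 1 + 1 + 1 + 0 + 0 + 1 = 4 ≡ 0 (mod 2).
  s_2 = 0 + 0 + 0 + 1 + 1 + 0 + 0 + 1 = 3 ≡ 1 (mod 2).
  s_3 = 1 + 1 + 0 + 1 + 1 + 1 + 0 + 1 = 6 ≡ 0 (mod 2).
  s_4 = 1 + 1 + 0 + 1 + 0 + 1 + 0 + 1 = 5 ≡ 1 (mod 2).
s = (0, 1, 0, 1)^T — this equals column 5 of H (binary 0101), so error is at position 5.
Correct: flip bit 5 of r = 111000100111001 to get c = 111010100111001.


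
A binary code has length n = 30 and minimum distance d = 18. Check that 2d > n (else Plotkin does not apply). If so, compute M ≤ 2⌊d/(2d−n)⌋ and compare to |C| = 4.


Plotkin bound M ≤ 6; given |C| = 4 ≤ bound (satisfied).

Check applicability: 2d = 36, n = 30.
2d − n = 6 > 0, so Plotkin applies.
Compute d/(2d−n) = 18/6 ≈ 3.0000.
⌊d/(2d−n)⌋ = 3.
Plotkin bound: M ≤ 2·3 = 6.
Given |C| = 4, check: satisfied.
This |C| is below the Plotkin bound.


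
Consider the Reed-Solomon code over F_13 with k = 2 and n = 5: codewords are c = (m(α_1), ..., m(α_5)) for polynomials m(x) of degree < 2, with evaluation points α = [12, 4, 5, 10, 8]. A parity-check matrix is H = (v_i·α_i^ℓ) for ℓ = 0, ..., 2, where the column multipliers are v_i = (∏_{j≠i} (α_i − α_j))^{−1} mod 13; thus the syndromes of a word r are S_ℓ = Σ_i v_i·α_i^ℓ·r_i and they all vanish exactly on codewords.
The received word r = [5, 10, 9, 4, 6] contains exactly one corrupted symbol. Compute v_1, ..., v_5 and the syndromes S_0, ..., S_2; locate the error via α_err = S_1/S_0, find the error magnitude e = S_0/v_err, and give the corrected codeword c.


S = (7, 6, 7), error at position 1, error magnitude e = 3, c = [2, 10, 9, 4, 6].

Step 1: column multipliers v_i = (∏_{j≠i}(α_i − α_j))^{−1} mod 13.
  i = 1 (α = 12): (12−4)(12−5)(12−10)(12−8) = 8·7·2·4 = 448 ≡ 6, so v_1 = 6^{−1} = 11 (mod 13).
  i = 2 (α = 4): (4−12)(4−5)(4−10)(4−8) = (−8)·(−1)·(−6)·(−4) = 192 ≡ 10, so v_2 = 10^{−1} = 4 (mod 13).
  i = 3 (α = 5): (5−12)(5−4)(5−10)(5−8) = (−7)·1·(−5)·(−3) = −105 ≡ 12, so v_3 = 12^{−1} = 12 (mod 13).
  i = 4 (α = 10): (10−12)(10−4)(10−5)(10−8) = (−2)·6·5·2 = −120 ≡ 10, so v_4 = 10^{−1} = 4 (mod 13).
  i = 5 (α = 8): (8−12)(8−4)(8−5)(8−10) = (−4)·4·3·(−2) = 96 ≡ 5, so v_5 = 5^{−1} = 8 (mod 13).
  v = [11, 4, 12, 4, 8].
Step 2: syndromes of r = [5, 10, 9, 4, 6] (all sums mod 13).
  S_0 = Σ v_i r_i = 11·5 + 4·10 + 12·9 + 4·4 + 8·6 = 267 ≡ 7.
  S_1 = Σ v_i α_i r_i = 11·12·5 + 4·4·10 + 12·5·9 + 4·10·4 + 8·8·6 = 1904 ≡ 6.
  α_i^2 mod 13 = [1, 3, 12, 9, 12].
  S_2 = Σ v_i α_i^2 r_i = 11·1·5 + 4·3·10 + 12·12·9 + 4·9·4 + 8·12·6 = 2191 ≡ 7.
  S = (7, 6, 7) ≠ 0, so r is not a codeword (an error is present).
Step 3: locate the error. For a single error e at position i, S_ℓ = v_i·e·α_i^ℓ, so α_err = S_1/S_0.
  S_0^{−1} = 7^{−1} = 2 (mod 13), so α_err = 6·2 = 12 ≡ 12 = α_1. Error position i = 1.
  Consistency check: S_2/S_1 = 7·11 = 77 ≡ 12 = α_err ✓ (single-error assumption holds).
Step 4: error magnitude e = S_0/v_1 = S_0·∏_{j≠1}(α_1 − α_j) = 7·6 = 42 ≡ 3 (mod 13).
Step 5: correct position 1: c_1 = r_1 − e = 5 − 3 ≡ 2 (mod 13). Hence c = [2, 10, 9, 4, 6].
  Check: interpolating c through the α_i gives m(x) = 1 + 12·x (degree < 2) with m(α_i) = c_i for every i, so c is indeed a codeword.


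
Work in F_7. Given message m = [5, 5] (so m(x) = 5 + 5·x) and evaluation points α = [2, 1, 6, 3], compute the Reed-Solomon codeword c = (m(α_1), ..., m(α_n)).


c = [1, 3, 0, 6]

Message polynomial: m(x) = 5 + 5·x (mod 7).
For each evaluation point α_i, compute m(α_i) mod 7:
  α_1 = 2: Horner steps 5 → 1, so m(2) = 1.
  α_2 = 1: Horner steps 5 → 3, so m(1) = 3.
  α_3 = 6: Horner steps 5 → 0, so m(6) = 0.
  α_4 = 3: Horner steps 5 → 6, so m(3) = 6.
Codeword c = [1, 3, 0, 6] ∈ F_7^4.


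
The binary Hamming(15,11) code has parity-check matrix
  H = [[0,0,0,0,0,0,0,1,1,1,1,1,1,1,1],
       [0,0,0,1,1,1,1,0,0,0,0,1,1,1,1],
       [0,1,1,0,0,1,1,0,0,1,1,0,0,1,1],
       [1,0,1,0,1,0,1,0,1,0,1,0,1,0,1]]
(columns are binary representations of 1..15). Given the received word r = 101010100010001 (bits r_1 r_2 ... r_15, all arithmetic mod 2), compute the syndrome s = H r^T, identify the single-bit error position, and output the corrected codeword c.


s = (0, 1, 0, 0)^T, error position = 4, corrected codeword c = 101110100010001

Compute s = H r^T mod 2 one row at a time:
  s_1 = 0 + 0 + 0 + 1 + 0 + 0 + 0 + 1 = 2 ≡ 0 (mod 2).
  s_2 = 0 + 1 + 0 + 1 + 0 + 0 + 0 + 1 = 3 ≡ 1 (mod 2).
  s_3 = 0 + 1 + 0 + 1 + 0 + 1 + 0 + 1 = 4 ≡ 0 (mod 2).
  s_4 = 1 + 1 + 1 + 1 + 0 + 1 + 0 + 1 = 6 ≡ 0 (mod 2).
s = (0, 1, 0, 0)^T — this equals column 4 of H (binary 0100), so error is at position 4.
Correct: flip bit 4 of r = 101010100010001 to get c = 101110100010001.


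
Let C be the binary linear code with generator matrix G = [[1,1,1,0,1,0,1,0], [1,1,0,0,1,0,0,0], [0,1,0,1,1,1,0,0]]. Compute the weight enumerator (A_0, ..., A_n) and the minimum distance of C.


Weight distribution: A_0 = 1, A_2 = 1, A_3 = 2, A_4 = 1, A_5 = 2, A_6 = 1. Minimum distance d = 2.

Enumerate all 2^3 = 8 messages m ∈ F_2^3.
For each, compute codeword c = mG in F_2^8, then tally its weight.
  m = 000 → c = 00000000, weight = 0.
  m = 100 → c = 11101010, weight = 5.
  m = 010 → c = 11001000, weight = 3.
  m = 110 → c = 00100010, weight = 2.
  m = 001 → c = 01011100, weight = 4.
  m = 101 → c = 10110110, weight = 5.
  m = 011 → c = 10010100, weight = 3.
  m = 111 → c = 01111110, weight = 6.
Tally weights:
  weight 0: 1 codewords.
  weight 2: 1 codewords.
  weight 3: 2 codewords.
  weight 4: 1 codewords.
  weight 5: 2 codewords.
  weight 6: 1 codewords.
Minimum distance d = smallest w > 0 with A_w > 0 = 2.
Sanity: Σ A_w = 8 = 2^3 = 8 ✓.


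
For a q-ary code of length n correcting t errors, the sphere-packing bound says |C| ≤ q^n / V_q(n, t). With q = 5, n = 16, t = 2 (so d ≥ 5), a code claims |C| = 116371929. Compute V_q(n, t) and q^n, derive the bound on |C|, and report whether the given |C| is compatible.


V_q(n, t) = 1985, q^n = 152587890625, Hamming bound = 76870473, |C| = 116371929 > bound (violated).

Step 1: Compute V_q(n, t) = Σ_{j=0}^2 C(n, j) (q−1)^j.
  j = 0: C(16,0)·(4)^0 = 1·1 = 1.
  j = 1: C(16,1)·(4)^1 = 16·4 = 64.
  j = 2: C(16,2)·(4)^2 = 120·16 = 1920.
  V_q(n, t) = 1 + 64 + 1920 = 1985.
Step 2: q^n = 5^16 = 152587890625.
Step 3: Hamming bound ⌊q^n / V_q(n,t)⌋ = ⌊152587890625/1985⌋ = 76870473.
Step 4: Compare |C| = 116371929 to 76870473: violated.
The claimed |C| lies above the Hamming bound, so no 5-ary code of length 16 with d ≥ 5 can have 116371929 codewords.


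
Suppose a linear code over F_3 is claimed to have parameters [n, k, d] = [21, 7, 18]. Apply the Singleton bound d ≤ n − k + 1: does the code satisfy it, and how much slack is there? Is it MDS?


Singleton RHS = n − k + 1 = 15, slack = -3, bound violated (no such code; not MDS).

Singleton bound: d ≤ n − k + 1.
Here n = 21, k = 7, so n − k + 1 = 15.
Given d = 18, check d ≤ 15: NO.
Slack = (n − k + 1) − d = -3.
The slack is negative: d = 18 exceeds n − k + 1 = 15 by 3, so the Singleton bound is violated and no linear [21, 7, 18]_3 code can exist. In particular it is not MDS (MDS requires d = n − k + 1 exactly).
Description: the claimed parameters are [21, 7, 18]_3; such a code would be impossible (violates the Singleton bound).


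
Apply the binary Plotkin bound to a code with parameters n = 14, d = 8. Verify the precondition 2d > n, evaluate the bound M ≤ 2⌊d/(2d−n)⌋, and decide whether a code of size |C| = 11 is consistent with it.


Plotkin bound M ≤ 8; given |C| = 11 > bound (violated).

Check applicability: 2d = 16, n = 14.
2d − n = 2 > 0, so Plotkin applies.
Compute d/(2d−n) = 8/2 ≈ 4.0000.
⌊d/(2d−n)⌋ = 4.
Plotkin bound: M ≤ 2·4 = 8.
Given |C| = 11, check: VIOLATED.
This |C| is above the Plotkin bound, so no binary code with n = 14, d = 8 and 11 codewords exists.
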